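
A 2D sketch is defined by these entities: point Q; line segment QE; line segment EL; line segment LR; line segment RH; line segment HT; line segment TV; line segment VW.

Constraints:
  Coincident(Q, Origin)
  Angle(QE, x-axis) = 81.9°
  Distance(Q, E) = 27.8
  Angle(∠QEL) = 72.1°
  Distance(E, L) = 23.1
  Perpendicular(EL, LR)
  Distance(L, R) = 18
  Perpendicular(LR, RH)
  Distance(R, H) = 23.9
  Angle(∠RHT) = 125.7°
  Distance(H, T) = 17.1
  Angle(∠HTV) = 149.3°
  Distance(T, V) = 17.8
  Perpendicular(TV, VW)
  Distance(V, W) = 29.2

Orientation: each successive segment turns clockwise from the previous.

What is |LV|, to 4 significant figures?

37.96

Q is at the origin; QE runs at 81.9° with length 27.8, so E = (3.917, 27.52). ∠QEL = 72.1° gives EL at -26.00° from the x-axis; with |EL| = 23.1, L = (24.68, 17.40). EL is perpendicular to LR, so LR runs at -116.0°; with |LR| = 18.0, R = (16.79, 1.218). LR is perpendicular to RH, so RH runs at 154.0°; with |RH| = 23.9, H = (-4.693, 11.70). ∠RHT = 125.7° gives HT at 99.70° from the x-axis; with |HT| = 17.1, T = (-7.574, 28.55). ∠HTV = 149.3° gives TV at 69.00° from the x-axis; with |TV| = 17.8, V = (-1.195, 45.17). Then |LV| = |V − L| = 37.96.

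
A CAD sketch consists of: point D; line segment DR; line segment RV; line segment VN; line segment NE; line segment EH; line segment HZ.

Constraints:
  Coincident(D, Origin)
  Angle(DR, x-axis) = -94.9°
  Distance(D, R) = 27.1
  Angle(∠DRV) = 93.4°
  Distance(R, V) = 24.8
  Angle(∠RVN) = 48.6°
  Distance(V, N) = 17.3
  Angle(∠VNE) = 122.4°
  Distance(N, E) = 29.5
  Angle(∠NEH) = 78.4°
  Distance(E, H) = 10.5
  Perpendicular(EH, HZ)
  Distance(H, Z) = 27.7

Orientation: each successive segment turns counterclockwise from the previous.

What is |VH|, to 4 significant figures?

36.91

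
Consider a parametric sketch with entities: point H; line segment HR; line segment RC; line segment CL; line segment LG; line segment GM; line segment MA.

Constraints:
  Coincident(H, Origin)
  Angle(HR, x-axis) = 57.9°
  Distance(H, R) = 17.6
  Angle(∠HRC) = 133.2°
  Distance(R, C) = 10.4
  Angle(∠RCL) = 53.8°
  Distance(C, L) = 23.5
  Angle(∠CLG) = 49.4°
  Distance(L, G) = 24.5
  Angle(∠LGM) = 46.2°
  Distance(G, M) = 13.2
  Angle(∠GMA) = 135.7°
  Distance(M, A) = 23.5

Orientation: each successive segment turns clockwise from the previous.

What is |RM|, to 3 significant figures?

2.93

H is at the origin; HR runs at 57.9° with length 17.6, so R = (9.35, 14.9). ∠HRC = 133.2° gives RC at 11.1° from the x-axis; with |RC| = 10.4, C = (19.6, 16.9). ∠RCL = 53.8° gives CL at -115° from the x-axis; with |CL| = 23.5, L = (9.59, -4.37). ∠CLG = 49.4° gives LG at 114° from the x-axis; with |LG| = 24.5, G = (-0.493, 18.0). ∠LGM = 46.2° gives GM at -19.5° from the x-axis; with |GM| = 13.2, M = (12.0, 13.6). Then |RM| = |M − R| = 2.93.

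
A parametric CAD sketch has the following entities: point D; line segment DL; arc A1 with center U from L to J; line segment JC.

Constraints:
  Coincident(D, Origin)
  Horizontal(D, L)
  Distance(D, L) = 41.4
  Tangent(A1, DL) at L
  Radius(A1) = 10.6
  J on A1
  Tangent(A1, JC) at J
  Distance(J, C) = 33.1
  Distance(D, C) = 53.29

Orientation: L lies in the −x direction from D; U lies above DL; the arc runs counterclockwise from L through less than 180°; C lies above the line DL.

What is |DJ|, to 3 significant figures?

32.6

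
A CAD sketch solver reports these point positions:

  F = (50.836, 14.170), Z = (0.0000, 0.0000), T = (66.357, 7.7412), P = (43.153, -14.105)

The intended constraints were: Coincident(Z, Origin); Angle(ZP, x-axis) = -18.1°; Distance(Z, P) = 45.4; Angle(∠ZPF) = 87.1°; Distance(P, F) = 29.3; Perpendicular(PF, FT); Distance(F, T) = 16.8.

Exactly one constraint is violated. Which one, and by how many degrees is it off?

Perpendicular(PF, FT) — off by 7.30°.

Z = (0.00, 0.00) ✓; ZP at -18.10° ✓; |ZP| = 45.40 ✓; ∠ZPF = 87.10° ✓; |PF| = 29.30 ✓; ∠(PF, FT) = 97.30° ✗; |FT| = 16.80 ✓.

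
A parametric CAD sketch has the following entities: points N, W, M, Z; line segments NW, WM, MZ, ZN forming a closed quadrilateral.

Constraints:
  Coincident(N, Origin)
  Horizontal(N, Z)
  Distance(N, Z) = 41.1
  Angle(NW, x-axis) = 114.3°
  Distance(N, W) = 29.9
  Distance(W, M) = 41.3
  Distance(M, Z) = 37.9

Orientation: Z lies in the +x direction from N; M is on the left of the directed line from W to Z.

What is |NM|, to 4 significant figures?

45.39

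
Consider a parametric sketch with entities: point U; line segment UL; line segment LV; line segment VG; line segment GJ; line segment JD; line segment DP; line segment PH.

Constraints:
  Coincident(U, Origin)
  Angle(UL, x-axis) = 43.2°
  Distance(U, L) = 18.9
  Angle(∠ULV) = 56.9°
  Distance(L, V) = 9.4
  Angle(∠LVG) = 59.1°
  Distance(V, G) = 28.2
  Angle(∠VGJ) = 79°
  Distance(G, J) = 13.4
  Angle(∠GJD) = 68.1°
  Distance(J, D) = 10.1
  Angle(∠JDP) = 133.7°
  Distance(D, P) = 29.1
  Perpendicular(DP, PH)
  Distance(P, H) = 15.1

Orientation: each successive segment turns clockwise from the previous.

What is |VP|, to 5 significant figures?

23.972

∠GJD = 68.1° gives JD at -53.700° from the x-axis; with |JD| = 10.1, D = (2.1044, 16.946). ∠JDP = 133.7° gives DP at -100.00° from the x-axis; with |DP| = 29.1, P = (-2.9488, -11.712). Then |VP| = |P − V| = 23.972.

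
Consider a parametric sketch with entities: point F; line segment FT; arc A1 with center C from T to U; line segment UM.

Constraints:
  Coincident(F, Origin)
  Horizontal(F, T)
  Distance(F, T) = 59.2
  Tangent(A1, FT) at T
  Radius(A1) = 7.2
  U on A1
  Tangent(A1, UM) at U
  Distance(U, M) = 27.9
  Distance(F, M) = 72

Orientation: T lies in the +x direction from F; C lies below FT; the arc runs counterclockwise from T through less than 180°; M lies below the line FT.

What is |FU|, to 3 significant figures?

53.4

Checks: |CU| = 7.200 ✓; ∠(CU, UM) = 90.00° ✓; |UM| = 27.90 ✓; |FM| = 72.00 ✓.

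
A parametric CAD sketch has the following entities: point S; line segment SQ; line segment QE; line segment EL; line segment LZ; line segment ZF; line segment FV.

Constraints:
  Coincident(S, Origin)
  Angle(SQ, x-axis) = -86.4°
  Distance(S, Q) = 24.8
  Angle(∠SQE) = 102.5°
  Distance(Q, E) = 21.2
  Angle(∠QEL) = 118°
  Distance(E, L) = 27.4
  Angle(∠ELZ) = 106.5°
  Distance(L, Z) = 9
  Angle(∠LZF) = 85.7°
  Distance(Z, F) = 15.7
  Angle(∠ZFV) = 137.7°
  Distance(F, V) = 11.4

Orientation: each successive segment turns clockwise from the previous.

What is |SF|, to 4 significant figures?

23.58

∠ELZ = 106.5° gives LZ at 60.60° from the x-axis; with |LZ| = 9.0, Z = (-33.46, -3.113). ∠LZF = 85.7° gives ZF at -33.70° from the x-axis; with |ZF| = 15.7, F = (-20.40, -11.82). Then |SF| = |F − S| = 23.58.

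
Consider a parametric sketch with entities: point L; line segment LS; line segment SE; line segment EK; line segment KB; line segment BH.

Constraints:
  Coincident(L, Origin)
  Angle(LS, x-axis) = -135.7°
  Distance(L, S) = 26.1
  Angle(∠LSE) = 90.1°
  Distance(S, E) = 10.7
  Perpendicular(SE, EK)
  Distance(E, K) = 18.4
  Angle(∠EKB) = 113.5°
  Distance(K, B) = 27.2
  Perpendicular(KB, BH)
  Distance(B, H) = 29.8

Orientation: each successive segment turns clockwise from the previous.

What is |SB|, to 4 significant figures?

32.53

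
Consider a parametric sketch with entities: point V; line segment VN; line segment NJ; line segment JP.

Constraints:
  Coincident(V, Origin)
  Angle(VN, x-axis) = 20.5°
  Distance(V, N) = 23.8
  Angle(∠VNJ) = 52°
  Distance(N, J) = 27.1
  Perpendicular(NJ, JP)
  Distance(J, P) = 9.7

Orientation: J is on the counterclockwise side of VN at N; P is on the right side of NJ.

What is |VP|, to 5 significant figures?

31.058

V is at the origin; VN runs at 20.5° with length 23.8, so N = 23.8·(cos 20.5°, sin 20.5°) = (22.293, 8.3349). ∠VNJ = 52.0°, so NJ runs at 20.5° + (180° − 52.0°) = 148.50° from the x-axis; with |NJ| = 27.1, J = N + 27.1·(cos 148.50°, sin 148.50°) = (-0.81375, 22.495). NJ is perpendicular to JP; with |JP| = 9.7 on the right of NJ, P = J + 9.7·(0.52250, 0.85264) = (4.2545, 30.765). Then |VP| = |P − V| = 31.058.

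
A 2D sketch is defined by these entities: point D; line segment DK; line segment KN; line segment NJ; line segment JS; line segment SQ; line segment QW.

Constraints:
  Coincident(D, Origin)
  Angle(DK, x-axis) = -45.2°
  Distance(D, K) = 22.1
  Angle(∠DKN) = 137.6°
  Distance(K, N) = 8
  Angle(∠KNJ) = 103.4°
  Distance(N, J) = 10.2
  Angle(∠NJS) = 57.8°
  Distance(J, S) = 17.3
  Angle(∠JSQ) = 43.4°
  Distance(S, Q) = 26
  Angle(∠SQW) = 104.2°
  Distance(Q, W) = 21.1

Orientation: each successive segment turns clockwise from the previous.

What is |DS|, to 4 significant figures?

14.75

∠KNJ = 103.4° gives NJ at -164.2° from the x-axis; with |NJ| = 10.2, J = (6.093, -26.45). ∠NJS = 57.8° gives JS at 73.60° from the x-axis; with |JS| = 17.3, S = (10.98, -9.856). Then |DS| = |S − D| = 14.75.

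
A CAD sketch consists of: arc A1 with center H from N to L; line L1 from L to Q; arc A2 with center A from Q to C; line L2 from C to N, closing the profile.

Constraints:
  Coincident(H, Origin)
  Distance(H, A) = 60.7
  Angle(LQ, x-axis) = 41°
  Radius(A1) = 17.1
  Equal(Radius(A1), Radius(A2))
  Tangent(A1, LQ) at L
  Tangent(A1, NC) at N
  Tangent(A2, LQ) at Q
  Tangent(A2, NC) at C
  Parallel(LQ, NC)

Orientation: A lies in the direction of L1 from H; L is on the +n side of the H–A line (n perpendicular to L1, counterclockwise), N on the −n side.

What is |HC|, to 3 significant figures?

63.1

The slot axis is L1's direction at 41.0°, so u = (cos 41.0°, sin 41.0°) = (0.755, 0.656) and n = (−sin 41.0°, cos 41.0°) = (-0.656, 0.755). H is at the origin and A lies 60.7 along u from H, so A = 60.7·u = (45.8, 39.8). Tangency of A1 to both parallel lines with radius 17.1 puts L and N at H ± 17.1·n: L = (-11.2, 12.9), N = (11.2, -12.9). Equal radii place Q and C the same way about A: Q = A + 17.1·n = (34.6, 52.7), C = A − 17.1·n = (57.0, 26.9). Then |HC| = |C − H| = 63.1.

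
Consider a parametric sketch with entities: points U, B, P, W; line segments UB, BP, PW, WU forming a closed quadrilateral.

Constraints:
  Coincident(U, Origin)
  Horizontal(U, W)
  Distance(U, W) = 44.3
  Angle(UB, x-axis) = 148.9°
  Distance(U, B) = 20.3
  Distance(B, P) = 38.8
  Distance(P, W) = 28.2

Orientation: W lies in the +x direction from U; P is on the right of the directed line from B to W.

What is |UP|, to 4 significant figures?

18.59

Checks: |BP| = 38.80 ✓; |PW| = 28.20 ✓.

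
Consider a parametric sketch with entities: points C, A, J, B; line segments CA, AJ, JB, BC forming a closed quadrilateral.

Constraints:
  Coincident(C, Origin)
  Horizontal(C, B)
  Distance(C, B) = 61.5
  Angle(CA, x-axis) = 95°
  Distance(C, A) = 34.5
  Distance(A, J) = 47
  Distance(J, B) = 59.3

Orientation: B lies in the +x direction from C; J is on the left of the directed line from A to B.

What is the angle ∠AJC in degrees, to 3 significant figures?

28.5°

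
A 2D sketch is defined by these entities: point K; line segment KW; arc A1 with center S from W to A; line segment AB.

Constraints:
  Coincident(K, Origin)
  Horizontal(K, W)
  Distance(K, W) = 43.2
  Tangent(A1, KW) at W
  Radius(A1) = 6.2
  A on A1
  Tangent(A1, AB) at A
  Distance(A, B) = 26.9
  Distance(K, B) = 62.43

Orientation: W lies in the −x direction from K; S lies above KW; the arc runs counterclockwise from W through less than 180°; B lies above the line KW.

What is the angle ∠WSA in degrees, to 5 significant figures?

125.53°

Checks: ∠(SW, WK) = 90.00° ✓; |SW| = 6.200 ✓; |SA| = 6.200 ✓; ∠(SA, AB) = 90.00° ✓; |AB| = 26.90 ✓; |KB| = 62.43 ✓.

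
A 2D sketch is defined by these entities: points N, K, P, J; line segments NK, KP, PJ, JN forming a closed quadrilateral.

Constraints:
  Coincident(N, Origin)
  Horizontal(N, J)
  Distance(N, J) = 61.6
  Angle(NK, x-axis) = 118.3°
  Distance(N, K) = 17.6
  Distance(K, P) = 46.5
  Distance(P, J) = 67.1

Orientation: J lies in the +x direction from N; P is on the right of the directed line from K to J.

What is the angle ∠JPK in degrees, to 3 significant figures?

75.8°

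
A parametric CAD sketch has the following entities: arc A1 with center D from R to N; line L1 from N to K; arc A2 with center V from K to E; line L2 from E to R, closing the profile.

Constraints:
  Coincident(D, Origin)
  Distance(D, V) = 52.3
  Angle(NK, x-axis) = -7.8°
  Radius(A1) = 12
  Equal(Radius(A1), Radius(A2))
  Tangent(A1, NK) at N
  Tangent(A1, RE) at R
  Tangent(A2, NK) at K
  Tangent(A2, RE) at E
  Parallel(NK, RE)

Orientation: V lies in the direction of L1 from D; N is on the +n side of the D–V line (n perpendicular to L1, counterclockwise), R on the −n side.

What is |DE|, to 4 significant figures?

53.66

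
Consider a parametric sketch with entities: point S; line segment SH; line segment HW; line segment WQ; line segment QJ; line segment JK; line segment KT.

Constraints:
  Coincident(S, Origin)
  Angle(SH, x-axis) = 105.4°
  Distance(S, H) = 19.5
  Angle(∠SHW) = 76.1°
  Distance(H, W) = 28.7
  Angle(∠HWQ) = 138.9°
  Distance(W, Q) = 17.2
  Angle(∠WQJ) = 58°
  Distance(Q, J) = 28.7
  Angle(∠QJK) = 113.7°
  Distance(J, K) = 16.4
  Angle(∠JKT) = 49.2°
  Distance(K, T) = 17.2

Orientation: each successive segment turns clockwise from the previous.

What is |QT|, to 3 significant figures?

21.3

S is at the origin; SH runs at 105.4° with length 19.5, so H = (-5.18, 18.8). ∠SHW = 76.1° gives HW at 1.50° from the x-axis; with |HW| = 28.7, W = (23.5, 19.6). ∠HWQ = 138.9° gives WQ at -39.6° from the x-axis; with |WQ| = 17.2, Q = (36.8, 8.59). ∠WQJ = 58.0° gives QJ at -162° from the x-axis; with |QJ| = 28.7, J = (9.53, -0.472). ∠QJK = 113.7° gives JK at 132° from the x-axis; with |JK| = 16.4, K = (-1.46, 11.7). ∠JKT = 49.2° gives KT at 1.30° from the x-axis; with |KT| = 17.2, T = (15.7, 12.1). Then |QT| = |T − Q| = 21.3.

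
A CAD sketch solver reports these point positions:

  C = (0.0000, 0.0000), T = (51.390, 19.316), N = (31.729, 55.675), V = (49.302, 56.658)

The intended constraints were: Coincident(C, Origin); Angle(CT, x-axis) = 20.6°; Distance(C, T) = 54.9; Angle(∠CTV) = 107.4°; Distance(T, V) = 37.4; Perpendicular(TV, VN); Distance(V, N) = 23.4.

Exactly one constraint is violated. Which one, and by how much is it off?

Distance(V, N) = 23.4 — off by 5.80.

C = (0.00, 0.00) ✓; CT at 20.60° ✓; |CT| = 54.90 ✓; ∠CTV = 107.4° ✓; |TV| = 37.40 ✓; ∠(TV, VN) = 90.00° ✓; |VN| = 17.60 ✗.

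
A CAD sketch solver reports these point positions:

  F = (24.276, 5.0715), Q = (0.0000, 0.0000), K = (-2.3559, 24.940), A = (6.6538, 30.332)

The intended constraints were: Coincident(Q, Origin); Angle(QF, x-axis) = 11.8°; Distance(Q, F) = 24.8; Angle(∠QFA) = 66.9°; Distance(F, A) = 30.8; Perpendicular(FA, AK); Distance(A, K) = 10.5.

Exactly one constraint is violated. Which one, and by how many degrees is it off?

Perpendicular(FA, AK) — off by 4.00°.

Q = (0.00, 0.00) ✓; QF at 11.80° ✓; |QF| = 24.80 ✓; ∠QFA = 66.90° ✓; |FA| = 30.80 ✓; ∠(FA, AK) = 86.00° ✗; |AK| = 10.50 ✓.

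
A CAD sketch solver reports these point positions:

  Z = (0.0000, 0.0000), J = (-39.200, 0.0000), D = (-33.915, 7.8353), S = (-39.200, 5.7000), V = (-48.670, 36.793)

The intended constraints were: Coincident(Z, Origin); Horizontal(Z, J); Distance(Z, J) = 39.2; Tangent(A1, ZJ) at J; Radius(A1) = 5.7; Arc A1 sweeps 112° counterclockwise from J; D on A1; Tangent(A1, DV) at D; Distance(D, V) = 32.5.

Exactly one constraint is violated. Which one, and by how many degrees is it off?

Tangent(A1, DV) at D — off by 5.00°.

Z = (0.00, 0.00) ✓; Z.y = 0.00, J.y = 0.00 ✓; |ZJ| = 39.20 ✓; ∠(SJ, JZ) = 90.00° ✓; |SJ| = 5.700 ✓; bearing(S→D) − bearing(S→J) = 112.0° ✓; |SD| = 5.700 ✓; ∠(SD, DV) = 85.00° ✗; |DV| = 32.50 ✓.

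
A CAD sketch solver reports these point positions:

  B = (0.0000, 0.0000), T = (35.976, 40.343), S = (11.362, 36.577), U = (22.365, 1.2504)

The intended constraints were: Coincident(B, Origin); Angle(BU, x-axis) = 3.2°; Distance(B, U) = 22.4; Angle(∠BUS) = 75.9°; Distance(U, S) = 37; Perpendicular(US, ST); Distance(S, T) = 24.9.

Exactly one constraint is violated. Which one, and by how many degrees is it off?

Perpendicular(US, ST) — off by 8.60°.

B = (0.00, 0.00) ✓; BU at 3.200° ✓; |BU| = 22.40 ✓; ∠BUS = 75.90° ✓; |US| = 37.00 ✓; ∠(US, ST) = 98.60° ✗; |ST| = 24.90 ✓.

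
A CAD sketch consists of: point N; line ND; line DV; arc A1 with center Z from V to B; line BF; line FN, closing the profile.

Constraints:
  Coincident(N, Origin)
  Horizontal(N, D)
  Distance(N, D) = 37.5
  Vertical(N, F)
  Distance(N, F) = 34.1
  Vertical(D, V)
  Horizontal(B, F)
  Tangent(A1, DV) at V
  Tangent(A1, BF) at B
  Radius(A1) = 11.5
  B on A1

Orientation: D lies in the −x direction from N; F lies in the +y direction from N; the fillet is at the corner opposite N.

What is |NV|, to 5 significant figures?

43.784

N is at the origin; N and D share the same y with |ND| = 37.5 and D on the −x side, so D = (-37.500, 0.0000). NF is vertical with |NF| = 34.1 and F on the +y side, so F = (0.0000, 34.100). The virtual corner opposite N is at (-37.500, 34.100). Since A1 is tangent to DV there, ZV ⟂ DV and A1 meets BF tangentially, so ZB is at right angles to BF, with radius 11.5, so the center Z sits 11.5 in from both sides at Z = (-26.000, 22.600). That places the tangent points at V = (-37.500, 22.600) on DV and B = (-26.000, 34.100) on BF. Then |NV| = |V − N| = 43.784.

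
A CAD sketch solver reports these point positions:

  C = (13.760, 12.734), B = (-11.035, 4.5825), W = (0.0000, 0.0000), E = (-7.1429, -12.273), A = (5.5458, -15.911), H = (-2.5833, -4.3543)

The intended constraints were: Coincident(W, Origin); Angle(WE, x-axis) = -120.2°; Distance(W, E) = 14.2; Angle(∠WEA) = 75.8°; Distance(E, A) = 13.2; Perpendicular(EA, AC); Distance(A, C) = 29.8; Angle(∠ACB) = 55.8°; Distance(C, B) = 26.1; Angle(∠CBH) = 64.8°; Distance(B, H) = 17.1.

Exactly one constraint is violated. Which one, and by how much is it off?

Distance(B, H) = 17.1 — off by 4.80.

W = (0.00, 0.00) ✓; WE at -120.2° ✓; |WE| = 14.20 ✓; ∠WEA = 75.80° ✓; |EA| = 13.20 ✓; ∠(EA, AC) = 90.00° ✓; |AC| = 29.80 ✓; ∠ACB = 55.80° ✓; |CB| = 26.10 ✓; ∠CBH = 64.80° ✓; |BH| = 12.30 ✗.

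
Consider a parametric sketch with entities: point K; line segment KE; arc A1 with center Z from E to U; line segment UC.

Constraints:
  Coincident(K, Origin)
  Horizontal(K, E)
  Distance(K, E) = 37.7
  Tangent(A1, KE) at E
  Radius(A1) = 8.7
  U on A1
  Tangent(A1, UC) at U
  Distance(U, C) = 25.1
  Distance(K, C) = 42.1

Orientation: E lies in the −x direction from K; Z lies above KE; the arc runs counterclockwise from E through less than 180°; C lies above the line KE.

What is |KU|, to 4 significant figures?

30.08

Checks: K = (0.00, 0.00) ✓; |ZU| = 8.700 ✓; ∠(ZU, UC) = 90.00° ✓; |UC| = 25.10 ✓; |KC| = 42.10 ✓.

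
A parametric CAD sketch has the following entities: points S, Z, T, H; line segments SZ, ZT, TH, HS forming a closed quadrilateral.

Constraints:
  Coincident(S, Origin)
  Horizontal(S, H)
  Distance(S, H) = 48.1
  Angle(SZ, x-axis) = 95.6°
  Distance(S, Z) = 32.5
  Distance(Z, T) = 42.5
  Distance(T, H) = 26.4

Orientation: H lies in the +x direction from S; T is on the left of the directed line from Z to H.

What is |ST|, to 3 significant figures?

45.8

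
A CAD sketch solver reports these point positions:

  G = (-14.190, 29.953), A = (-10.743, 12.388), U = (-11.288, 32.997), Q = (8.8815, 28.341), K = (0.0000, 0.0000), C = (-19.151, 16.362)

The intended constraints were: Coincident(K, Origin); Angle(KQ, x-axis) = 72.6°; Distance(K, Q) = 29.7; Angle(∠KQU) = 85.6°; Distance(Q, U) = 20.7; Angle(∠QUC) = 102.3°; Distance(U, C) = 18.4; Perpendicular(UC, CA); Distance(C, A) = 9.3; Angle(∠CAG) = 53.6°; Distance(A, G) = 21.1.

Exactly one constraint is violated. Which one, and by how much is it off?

Distance(A, G) = 21.1 — off by 3.20.

K = (0.00, 0.00) ✓; KQ at 72.60° ✓; |KQ| = 29.70 ✓; ∠KQU = 85.60° ✓; |QU| = 20.70 ✓; ∠QUC = 102.3° ✓; |UC| = 18.40 ✓; ∠(UC, CA) = 90.00° ✓; |CA| = 9.300 ✓; ∠CAG = 53.60° ✓; |AG| = 17.90 ✗.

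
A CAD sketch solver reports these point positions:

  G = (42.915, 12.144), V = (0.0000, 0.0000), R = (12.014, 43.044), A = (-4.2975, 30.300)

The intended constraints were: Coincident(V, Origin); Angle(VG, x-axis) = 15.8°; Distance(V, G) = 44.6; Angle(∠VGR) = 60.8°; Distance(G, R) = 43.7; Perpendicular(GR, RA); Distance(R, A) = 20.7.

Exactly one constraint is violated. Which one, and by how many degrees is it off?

Perpendicular(GR, RA) — off by 7.00°.

V = (0.00, 0.00) ✓; VG at 15.80° ✓; |VG| = 44.60 ✓; ∠VGR = 60.80° ✓; |GR| = 43.70 ✓; ∠(GR, RA) = 83.00° ✗; |RA| = 20.70 ✓.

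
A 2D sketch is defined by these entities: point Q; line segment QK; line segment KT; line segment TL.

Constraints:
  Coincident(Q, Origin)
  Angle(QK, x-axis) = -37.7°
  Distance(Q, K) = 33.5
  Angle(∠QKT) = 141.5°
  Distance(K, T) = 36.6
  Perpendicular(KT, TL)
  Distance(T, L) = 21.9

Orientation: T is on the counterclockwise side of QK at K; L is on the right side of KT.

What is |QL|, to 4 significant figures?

75.99

Q is at the origin; QK runs at -37.7° with length 33.5, so K = 33.5·(cos -37.7°, sin -37.7°) = (26.51, -20.49). ∠QKT = 141.5°, so KT runs at -37.7° + (180° − 141.5°) = 0.8000° from the x-axis; with |KT| = 36.6, T = K + 36.6·(cos 0.8000°, sin 0.8000°) = (63.10, -19.98). KT is perpendicular to TL; with |TL| = 21.9 on the right of KT, L = T + 21.9·(0.01396, -0.9999) = (63.41, -41.87). Then |QL| = |L − Q| = 75.99.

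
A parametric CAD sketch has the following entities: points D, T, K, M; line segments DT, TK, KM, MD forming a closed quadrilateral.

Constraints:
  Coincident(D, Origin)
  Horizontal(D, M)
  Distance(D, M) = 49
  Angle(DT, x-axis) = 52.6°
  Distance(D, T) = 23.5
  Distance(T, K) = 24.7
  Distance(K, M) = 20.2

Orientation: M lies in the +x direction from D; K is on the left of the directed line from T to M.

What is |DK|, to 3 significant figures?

42.7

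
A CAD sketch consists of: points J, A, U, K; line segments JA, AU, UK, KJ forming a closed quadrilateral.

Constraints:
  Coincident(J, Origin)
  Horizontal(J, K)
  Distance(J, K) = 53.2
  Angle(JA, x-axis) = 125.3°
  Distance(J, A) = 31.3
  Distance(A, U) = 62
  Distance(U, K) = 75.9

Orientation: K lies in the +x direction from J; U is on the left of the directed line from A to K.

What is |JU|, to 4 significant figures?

74.59

Checks: |AU| = 62.00 ✓; |UK| = 75.90 ✓.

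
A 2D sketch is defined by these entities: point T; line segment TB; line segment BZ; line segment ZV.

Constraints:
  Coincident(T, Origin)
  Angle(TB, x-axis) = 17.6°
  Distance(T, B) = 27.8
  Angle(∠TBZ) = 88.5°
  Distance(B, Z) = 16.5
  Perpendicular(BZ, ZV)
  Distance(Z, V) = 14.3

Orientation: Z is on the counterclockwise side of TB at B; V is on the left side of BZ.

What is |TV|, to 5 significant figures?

20.755

T is at the origin; TB runs at 17.6° with length 27.8, so B = 27.8·(cos 17.6°, sin 17.6°) = (26.499, 8.4059). ∠TBZ = 88.5°, so BZ runs at 17.6° + (180° − 88.5°) = 109.10° from the x-axis; with |BZ| = 16.5, Z = B + 16.5·(cos 109.10°, sin 109.10°) = (21.100, 23.998). BZ is perpendicular to ZV; with |ZV| = 14.3 on the left of BZ, V = Z + 14.3·(-0.94495, -0.32722) = (7.5868, 19.318). Then |TV| = |V − T| = 20.755.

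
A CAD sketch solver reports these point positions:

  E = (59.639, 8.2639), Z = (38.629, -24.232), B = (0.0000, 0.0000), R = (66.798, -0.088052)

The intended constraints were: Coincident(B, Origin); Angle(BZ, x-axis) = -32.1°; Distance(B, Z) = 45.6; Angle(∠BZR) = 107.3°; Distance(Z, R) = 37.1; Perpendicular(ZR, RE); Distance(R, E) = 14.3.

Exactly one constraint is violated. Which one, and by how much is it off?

Distance(R, E) = 14.3 — off by 3.30.

B = (0.00, 0.00) ✓; BZ at -32.10° ✓; |BZ| = 45.60 ✓; ∠BZR = 107.3° ✓; |ZR| = 37.10 ✓; ∠(ZR, RE) = 90.00° ✓; |RE| = 11.00 ✗.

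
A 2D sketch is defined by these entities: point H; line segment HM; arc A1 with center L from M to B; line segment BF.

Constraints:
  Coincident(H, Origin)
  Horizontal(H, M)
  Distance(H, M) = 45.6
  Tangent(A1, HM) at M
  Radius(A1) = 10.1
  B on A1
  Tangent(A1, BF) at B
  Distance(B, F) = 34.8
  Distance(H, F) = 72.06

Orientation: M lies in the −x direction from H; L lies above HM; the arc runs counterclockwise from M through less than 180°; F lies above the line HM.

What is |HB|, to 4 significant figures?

40.39

H is at the origin; H and M share the same y with |HM| = 45.6 and M on the −x side, so M = (-45.60, 0.000). The tangent condition forces LM to be normal to HM, so L = M + (0, 10.1) = (-45.60, 10.10). Since LB ⟂ BF (tangency), |LF| = √(10.1² + 34.8²) = 36.24 regardless of where B sits on A1. So F lies on both circle(H, 72.06) and circle(L, 36.24); the above-HM intersection is F = (-56.57, 44.64). B is the foot of the tangent from F: B = (-37.21, 15.72).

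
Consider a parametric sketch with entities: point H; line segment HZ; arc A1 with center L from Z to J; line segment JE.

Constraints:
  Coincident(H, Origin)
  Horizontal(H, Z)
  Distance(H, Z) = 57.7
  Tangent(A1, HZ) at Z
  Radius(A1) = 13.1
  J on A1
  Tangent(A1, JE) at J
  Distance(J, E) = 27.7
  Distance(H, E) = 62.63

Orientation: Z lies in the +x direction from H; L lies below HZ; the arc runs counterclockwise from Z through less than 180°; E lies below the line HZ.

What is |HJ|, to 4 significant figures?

46.81

H is at the origin; H and Z share the same y with |HZ| = 57.7 and Z on the +x side, so Z = (57.70, 0.000). A1 meets HZ tangentially, so LZ is at right angles to HZ, so L = Z + (0, -13.1) = (57.70, -13.10). Since LJ ⟂ JE (tangency), |LE| = √(13.1² + 27.7²) = 30.64 regardless of where J sits on A1. So E lies on both circle(H, 62.63) and circle(L, 30.64); the below-HZ intersection is E = (46.72, -41.71). J is the foot of the tangent from E: J = (44.64, -14.09).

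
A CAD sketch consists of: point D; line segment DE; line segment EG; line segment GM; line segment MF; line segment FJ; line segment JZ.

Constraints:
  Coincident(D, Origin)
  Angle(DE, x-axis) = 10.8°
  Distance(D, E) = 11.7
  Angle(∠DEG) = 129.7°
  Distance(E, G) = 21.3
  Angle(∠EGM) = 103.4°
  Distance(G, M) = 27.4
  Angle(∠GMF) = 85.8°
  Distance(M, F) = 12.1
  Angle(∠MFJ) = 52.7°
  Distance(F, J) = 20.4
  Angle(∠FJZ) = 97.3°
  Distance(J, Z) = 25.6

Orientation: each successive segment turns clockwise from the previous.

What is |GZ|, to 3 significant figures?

34.2

D is at the origin; DE runs at 10.8° with length 11.7, so E = (11.5, 2.19). ∠DEG = 129.7° gives EG at -39.5° from the x-axis; with |EG| = 21.3, G = (27.9, -11.4). ∠EGM = 103.4° gives GM at -116° from the x-axis; with |GM| = 27.4, M = (15.9, -36.0). ∠GMF = 85.8° gives MF at 150° from the x-axis; with |MF| = 12.1, F = (5.43, -29.9). ∠MFJ = 52.7° gives FJ at 22.4° from the x-axis; with |FJ| = 20.4, J = (24.3, -22.1). ∠FJZ = 97.3° gives JZ at -60.3° from the x-axis; with |JZ| = 25.6, Z = (37.0, -44.3). Then |GZ| = |Z − G| = 34.2.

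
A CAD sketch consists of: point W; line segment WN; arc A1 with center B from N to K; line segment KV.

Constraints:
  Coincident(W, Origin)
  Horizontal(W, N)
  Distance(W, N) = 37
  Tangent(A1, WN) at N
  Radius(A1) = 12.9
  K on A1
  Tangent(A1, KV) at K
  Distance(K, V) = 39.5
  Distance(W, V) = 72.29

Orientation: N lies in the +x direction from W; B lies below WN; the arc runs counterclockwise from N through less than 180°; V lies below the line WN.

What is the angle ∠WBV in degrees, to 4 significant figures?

127.1°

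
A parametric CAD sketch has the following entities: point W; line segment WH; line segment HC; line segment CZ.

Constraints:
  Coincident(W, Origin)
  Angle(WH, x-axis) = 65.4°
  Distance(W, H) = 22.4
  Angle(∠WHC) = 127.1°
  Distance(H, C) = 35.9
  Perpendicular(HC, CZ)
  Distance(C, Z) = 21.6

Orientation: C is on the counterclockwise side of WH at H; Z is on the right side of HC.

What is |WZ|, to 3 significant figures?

63.2

W is at the origin; WH runs at 65.4° with length 22.4, so H = 22.4·(cos 65.4°, sin 65.4°) = (9.32, 20.4). ∠WHC = 127.1°, so HC runs at 65.4° + (180° − 127.1°) = 118° from the x-axis; with |HC| = 35.9, C = H + 35.9·(cos 118°, sin 118°) = (-7.70, 52.0). The perpendicularity gives CZ at right angles to HC; with |CZ| = 21.6 on the right of HC, Z = C + 21.6·(0.880, 0.474) = (11.3, 62.2). Then |WZ| = |Z − W| = 63.2.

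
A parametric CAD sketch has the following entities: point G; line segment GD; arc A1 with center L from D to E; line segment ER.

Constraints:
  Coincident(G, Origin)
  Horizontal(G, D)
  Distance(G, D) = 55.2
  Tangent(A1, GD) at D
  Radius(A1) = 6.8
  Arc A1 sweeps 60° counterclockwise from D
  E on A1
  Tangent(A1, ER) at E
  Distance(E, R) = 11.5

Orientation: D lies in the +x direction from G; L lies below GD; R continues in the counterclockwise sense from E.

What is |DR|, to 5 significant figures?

17.718

G is at the origin; G and D share the same y with |GD| = 55.2 and D on the +x side, so D = (55.200, 0.0000). The tangent condition forces LD to be normal to GD, so L = D + (0, -6.8) = (55.200, -6.8000). On A1, D sits at bearing 90° from L; a 60° counterclockwise sweep puts E at bearing 150°, so E = L + 6.8·(cos 150°, sin 150°) = (49.311, -3.4000). The tangent condition forces LE to be normal to ER, so ER runs along (−sin 150°, cos 150°); with |ER| = 11.5, R = (43.561, -13.359). Then |DR| = |R − D| = 17.718.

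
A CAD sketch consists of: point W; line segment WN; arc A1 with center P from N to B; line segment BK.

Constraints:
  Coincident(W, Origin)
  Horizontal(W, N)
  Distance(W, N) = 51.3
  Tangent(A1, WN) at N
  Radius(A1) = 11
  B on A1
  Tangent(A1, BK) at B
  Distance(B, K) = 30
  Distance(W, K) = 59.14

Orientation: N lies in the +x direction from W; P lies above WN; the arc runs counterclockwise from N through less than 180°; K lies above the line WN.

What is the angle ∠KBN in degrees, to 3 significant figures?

117°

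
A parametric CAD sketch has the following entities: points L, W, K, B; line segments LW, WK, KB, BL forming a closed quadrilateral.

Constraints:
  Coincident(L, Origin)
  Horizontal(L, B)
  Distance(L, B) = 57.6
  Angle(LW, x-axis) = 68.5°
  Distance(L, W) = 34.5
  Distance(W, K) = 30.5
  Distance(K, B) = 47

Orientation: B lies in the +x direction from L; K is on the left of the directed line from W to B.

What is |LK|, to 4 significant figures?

59.90

Checks: |WK| = 30.50 ✓; |KB| = 47.00 ✓.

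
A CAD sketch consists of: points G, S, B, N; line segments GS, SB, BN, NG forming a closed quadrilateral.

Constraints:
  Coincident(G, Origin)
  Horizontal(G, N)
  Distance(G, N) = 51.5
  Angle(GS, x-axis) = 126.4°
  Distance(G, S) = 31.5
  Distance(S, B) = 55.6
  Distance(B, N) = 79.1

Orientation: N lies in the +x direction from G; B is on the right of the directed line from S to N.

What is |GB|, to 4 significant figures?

37.12

Checks: |SB| = 55.60 ✓; |BN| = 79.10 ✓.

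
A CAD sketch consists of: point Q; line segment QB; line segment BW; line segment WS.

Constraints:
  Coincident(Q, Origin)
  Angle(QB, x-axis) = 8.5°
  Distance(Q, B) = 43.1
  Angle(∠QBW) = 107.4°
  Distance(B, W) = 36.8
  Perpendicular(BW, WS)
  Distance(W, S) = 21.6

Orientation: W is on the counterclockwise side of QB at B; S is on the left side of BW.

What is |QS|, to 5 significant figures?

53.388

∠QBW = 107.4°, so BW runs at 8.5° + (180° − 107.4°) = 81.100° from the x-axis; with |BW| = 36.8, W = B + 36.8·(cos 81.100°, sin 81.100°) = (48.320, 42.728). BW ⟂ WS; with |WS| = 21.6 on the left of BW, S = W + 21.6·(-0.98796, 0.15471) = (26.980, 46.069). Then |QS| = |S − Q| = 53.388.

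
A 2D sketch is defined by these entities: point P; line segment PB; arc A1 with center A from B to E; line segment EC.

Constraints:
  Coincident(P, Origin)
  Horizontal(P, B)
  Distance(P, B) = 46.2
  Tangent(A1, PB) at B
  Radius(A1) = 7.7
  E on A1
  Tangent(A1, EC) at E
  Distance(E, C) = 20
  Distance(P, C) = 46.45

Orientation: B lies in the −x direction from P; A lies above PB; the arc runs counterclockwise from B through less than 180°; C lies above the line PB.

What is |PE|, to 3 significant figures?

39.2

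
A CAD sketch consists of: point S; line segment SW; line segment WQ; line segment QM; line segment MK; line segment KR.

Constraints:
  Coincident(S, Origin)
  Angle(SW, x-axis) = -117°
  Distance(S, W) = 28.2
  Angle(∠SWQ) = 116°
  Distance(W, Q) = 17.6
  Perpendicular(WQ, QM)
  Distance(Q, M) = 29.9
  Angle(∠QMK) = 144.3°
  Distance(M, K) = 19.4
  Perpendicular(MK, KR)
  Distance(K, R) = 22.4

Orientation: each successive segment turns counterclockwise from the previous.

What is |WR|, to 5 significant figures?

34.692

S is at the origin; SW runs at -117.0° with length 28.2, so W = (-12.803, -25.126). ∠SWQ = 116.0° gives WQ at -53.000° from the x-axis; with |WQ| = 17.6, Q = (-2.2106, -39.182). WQ ⟂ QM, so QM runs at 37.000°; with |QM| = 29.9, M = (21.669, -21.188). ∠QMK = 144.3° gives MK at 72.700° from the x-axis; with |MK| = 19.4, K = (27.438, -2.6657). The perpendicularity gives KR at right angles to MK, so KR runs at 162.70°; with |KR| = 22.4, R = (6.0510, 3.9955). Then |WR| = |R − W| = 34.692.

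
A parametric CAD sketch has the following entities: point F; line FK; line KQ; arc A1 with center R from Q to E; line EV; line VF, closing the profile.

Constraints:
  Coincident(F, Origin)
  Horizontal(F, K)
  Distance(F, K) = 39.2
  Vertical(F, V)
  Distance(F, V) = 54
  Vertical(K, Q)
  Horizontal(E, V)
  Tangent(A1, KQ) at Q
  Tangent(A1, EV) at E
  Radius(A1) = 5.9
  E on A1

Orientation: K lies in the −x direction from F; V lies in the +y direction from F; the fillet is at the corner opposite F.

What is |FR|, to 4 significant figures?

58.50

F is at the origin; FK is horizontal with |FK| = 39.2 and K on the −x side, so K = (-39.20, 0.000). F and V share the same x with |FV| = 54.0 and V on the +y side, so V = (0.000, 54.00). The virtual corner opposite F is at (-39.20, 54.00). Since A1 is tangent to KQ there, RQ ⟂ KQ and tangency of A1 to EV means the radius RE is perpendicular to EV, with radius 5.9, so the center R sits 5.9 in from both sides at R = (-33.30, 48.10). Then |FR| = |R − F| = 58.50.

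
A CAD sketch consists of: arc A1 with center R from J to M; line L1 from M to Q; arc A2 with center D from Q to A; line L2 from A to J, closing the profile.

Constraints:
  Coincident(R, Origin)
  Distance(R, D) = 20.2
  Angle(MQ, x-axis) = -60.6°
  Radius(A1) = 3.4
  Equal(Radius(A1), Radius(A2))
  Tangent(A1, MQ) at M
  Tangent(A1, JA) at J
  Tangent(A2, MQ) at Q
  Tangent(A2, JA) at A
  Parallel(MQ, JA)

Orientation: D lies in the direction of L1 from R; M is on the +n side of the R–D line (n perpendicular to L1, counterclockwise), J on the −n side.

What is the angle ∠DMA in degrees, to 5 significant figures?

9.0507°

The slot axis is L1's direction at -60.6°, so u = (cos -60.6°, sin -60.6°) = (0.49090, -0.87121) and n = (−sin -60.6°, cos -60.6°) = (0.87121, 0.49090). R is at the origin and D lies 20.2 along u from R, so D = 20.2·u = (9.9163, -17.599). Tangency of A1 to both parallel lines with radius 3.4 puts M and J at R ± 3.4·n: M = (2.9621, 1.6691), J = (-2.9621, -1.6691). Equal radii place Q and A the same way about D: Q = D + 3.4·n = (12.878, -15.929), A = D − 3.4·n = (6.9541, -19.268). Then cos ∠DMA = MD·MA / (|MD||MA|), giving 9.0507°.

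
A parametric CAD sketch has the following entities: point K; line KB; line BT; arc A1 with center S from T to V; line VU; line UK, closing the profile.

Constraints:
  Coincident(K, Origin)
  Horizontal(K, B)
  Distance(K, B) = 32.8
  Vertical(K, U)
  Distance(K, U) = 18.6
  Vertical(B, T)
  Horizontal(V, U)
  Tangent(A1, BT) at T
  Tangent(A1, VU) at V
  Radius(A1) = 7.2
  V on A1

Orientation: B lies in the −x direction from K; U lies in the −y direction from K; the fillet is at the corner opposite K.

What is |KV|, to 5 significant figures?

31.644

The virtual corner opposite K is at (-32.800, -18.600). Since A1 is tangent to BT there, ST ⟂ BT and since A1 is tangent to VU there, SV ⟂ VU, with radius 7.2, so the center S sits 7.2 in from both sides at S = (-25.600, -11.400). That places the tangent points at T = (-32.800, -11.400) on BT and V = (-25.600, -18.600) on VU. Then |KV| = |V − K| = 31.644.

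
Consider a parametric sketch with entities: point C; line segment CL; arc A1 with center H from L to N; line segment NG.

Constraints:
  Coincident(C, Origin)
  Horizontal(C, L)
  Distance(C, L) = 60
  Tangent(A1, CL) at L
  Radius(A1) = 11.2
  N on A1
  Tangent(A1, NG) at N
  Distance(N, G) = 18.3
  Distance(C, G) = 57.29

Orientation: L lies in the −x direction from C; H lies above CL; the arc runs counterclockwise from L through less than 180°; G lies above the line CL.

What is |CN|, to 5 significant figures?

50.101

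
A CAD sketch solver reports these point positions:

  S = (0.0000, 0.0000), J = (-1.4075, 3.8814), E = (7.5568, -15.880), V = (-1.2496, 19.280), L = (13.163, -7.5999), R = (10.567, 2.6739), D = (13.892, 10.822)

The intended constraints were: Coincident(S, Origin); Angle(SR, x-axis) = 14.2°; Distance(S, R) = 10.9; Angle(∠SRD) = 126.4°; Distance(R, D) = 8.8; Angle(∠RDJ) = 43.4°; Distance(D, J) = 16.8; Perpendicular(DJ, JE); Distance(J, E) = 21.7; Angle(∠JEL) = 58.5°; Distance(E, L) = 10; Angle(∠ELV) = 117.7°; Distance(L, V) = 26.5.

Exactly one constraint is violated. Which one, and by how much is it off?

Distance(L, V) = 26.5 — off by 4.00.

S = (0.00, 0.00) ✓; SR at 14.20° ✓; |SR| = 10.90 ✓; ∠SRD = 126.4° ✓; |RD| = 8.800 ✓; ∠RDJ = 43.40° ✓; |DJ| = 16.80 ✓; ∠(DJ, JE) = 90.00° ✓; |JE| = 21.70 ✓; ∠JEL = 58.50° ✓; |EL| = 9.999 ✓; ∠ELV = 117.7° ✓; |LV| = 30.50 ✗.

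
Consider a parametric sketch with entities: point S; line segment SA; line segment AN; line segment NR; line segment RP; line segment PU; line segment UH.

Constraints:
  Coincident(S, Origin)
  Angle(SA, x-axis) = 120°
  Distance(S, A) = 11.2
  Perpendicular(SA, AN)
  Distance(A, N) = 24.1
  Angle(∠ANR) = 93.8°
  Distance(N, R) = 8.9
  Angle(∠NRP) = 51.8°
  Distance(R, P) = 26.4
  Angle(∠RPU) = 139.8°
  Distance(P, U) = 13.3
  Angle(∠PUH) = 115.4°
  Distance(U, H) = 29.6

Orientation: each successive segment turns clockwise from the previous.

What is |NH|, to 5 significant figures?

38.269

S is at the origin; SA runs at 120.0° with length 11.2, so A = (-5.6000, 9.6995). SA is perpendicular to AN, so AN runs at 30.000°; with |AN| = 24.1, N = (15.271, 21.749). ∠ANR = 93.8° gives NR at -56.200° from the x-axis; with |NR| = 8.9, R = (20.222, 14.354). ∠NRP = 51.8° gives RP at 175.60° from the x-axis; with |RP| = 26.4, P = (-6.0999, 16.379). ∠RPU = 139.8° gives PU at 135.40° from the x-axis; with |PU| = 13.3, U = (-15.570, 25.718). ∠PUH = 115.4° gives UH at 70.800° from the x-axis; with |UH| = 29.6, H = (-5.8354, 53.671). Then |NH| = |H − N| = 38.269.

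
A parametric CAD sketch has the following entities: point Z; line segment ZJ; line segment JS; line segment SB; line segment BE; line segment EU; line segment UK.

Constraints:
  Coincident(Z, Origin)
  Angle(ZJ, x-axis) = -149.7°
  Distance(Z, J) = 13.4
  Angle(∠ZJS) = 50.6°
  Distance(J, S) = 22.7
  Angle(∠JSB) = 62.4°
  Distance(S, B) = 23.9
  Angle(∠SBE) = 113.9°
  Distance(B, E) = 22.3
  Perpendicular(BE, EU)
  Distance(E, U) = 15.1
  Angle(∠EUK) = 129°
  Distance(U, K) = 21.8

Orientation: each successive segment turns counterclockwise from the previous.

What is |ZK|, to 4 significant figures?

18.28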